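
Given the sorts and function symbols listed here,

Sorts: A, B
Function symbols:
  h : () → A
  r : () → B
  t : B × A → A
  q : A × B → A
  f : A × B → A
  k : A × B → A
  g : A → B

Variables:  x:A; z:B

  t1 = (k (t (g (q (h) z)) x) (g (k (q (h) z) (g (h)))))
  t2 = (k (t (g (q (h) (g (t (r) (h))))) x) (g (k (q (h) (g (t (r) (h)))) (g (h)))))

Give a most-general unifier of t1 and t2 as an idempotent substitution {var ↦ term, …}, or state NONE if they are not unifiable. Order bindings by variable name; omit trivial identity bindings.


{z ↦ (g (t (r) (h)))}


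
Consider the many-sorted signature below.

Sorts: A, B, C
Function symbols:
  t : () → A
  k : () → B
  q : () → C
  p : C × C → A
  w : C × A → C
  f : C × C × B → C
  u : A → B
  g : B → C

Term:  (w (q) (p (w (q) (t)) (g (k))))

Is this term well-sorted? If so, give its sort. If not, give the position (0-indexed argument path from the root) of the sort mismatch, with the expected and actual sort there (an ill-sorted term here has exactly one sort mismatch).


well-sorted; sort = C

  (q) : C
      (q) : C
      (t) : A
    (w (q) (t)) : C
      (k) : B
    (g (k)) : C
  (p (w (q) (t)) (g (k))) : A
(w (q) (p (w (q) (t)) (g (k)))) : C


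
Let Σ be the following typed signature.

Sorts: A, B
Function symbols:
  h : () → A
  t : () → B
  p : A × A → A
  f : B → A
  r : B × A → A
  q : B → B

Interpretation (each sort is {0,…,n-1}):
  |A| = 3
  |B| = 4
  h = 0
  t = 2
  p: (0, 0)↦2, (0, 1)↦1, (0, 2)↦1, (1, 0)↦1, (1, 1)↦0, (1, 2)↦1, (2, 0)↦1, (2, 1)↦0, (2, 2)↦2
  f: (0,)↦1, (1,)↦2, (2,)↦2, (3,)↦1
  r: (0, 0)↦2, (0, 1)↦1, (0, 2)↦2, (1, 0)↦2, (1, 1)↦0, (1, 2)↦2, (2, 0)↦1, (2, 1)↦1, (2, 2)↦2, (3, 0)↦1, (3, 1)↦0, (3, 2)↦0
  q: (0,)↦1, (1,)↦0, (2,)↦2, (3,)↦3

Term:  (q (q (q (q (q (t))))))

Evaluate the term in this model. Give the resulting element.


value = 2

  t = 2
  (q (t)) = q(2,) = 2
  (q (q (t))) = q(2,) = 2
  (q (q (q (t)))) = q(2,) = 2
  (q (q (q (q (t))))) = q(2,) = 2
  (q (q (q (q (q (t)))))) = q(2,) = 2


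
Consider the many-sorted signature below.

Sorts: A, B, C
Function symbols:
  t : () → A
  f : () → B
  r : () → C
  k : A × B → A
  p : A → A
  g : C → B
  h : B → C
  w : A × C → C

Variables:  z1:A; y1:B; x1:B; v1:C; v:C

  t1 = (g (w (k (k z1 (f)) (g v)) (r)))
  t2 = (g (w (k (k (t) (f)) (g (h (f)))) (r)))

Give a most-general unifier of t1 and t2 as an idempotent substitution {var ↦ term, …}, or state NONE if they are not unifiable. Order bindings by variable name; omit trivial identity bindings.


{v ↦ (h (f)), z1 ↦ (t)}


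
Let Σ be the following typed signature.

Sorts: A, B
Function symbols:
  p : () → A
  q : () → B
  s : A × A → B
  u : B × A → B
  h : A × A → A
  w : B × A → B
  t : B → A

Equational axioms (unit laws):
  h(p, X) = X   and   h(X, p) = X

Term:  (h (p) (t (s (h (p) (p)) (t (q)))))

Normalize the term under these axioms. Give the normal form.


normal form = (t (s (p) (t (q))))

1. (h (p) (t (s (h (p) (p)) (t (q)))))  →  (t (s (h (p) (p)) (t (q))))
2. (t (s (h (p) (p)) (t (q))))  →  (t (s (p) (t (q))))


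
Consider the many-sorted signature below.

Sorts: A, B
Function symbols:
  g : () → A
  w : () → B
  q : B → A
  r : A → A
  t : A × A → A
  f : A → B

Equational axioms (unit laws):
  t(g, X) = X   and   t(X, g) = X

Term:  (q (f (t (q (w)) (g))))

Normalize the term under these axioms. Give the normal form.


1. (q (f (t (q (w)) (g))))  →  (q (f (q (w))))

normal form = (q (f (q (w))))


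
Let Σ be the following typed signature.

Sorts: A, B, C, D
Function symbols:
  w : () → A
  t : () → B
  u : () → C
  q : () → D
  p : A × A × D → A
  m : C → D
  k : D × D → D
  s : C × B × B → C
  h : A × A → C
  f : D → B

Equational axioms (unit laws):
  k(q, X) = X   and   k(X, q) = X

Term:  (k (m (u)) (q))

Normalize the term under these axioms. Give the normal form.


1. (k (m (u)) (q))  →  (m (u))

normal form = (m (u))


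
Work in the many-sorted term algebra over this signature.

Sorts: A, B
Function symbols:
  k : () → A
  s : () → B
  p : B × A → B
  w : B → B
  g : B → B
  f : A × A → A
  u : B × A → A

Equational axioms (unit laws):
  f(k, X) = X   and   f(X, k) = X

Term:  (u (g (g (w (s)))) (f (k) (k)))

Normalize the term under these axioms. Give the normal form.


normal form = (u (g (g (w (s)))) (k))

1. (u (g (g (w (s)))) (f (k) (k)))  →  (u (g (g (w (s)))) (k))


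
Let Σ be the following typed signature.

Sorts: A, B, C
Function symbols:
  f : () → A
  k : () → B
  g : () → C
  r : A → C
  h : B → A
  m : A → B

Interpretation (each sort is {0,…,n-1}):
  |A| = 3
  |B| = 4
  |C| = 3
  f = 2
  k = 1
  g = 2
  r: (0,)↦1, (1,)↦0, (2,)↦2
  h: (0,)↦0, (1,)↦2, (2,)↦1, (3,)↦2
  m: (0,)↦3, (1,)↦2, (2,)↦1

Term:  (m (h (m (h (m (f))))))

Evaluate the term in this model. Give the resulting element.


value = 1

  f = 2
  (m (f)) = m(2,) = 1
  (h (m (f))) = h(1,) = 2
  (m (h (m (f)))) = m(2,) = 1
  (h (m (h (m (f))))) = h(1,) = 2
  (m (h (m (h (m (f)))))) = m(2,) = 1


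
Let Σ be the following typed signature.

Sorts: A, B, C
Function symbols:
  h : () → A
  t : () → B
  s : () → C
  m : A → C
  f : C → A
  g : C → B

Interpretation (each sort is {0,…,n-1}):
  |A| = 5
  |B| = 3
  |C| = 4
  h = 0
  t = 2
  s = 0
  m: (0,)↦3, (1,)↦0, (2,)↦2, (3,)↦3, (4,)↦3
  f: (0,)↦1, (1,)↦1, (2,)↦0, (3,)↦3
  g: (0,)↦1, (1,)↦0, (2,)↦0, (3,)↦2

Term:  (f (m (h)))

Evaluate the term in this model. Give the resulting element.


  h = 0
  (m (h)) = m(0,) = 3
  (f (m (h))) = f(3,) = 3

value = 3


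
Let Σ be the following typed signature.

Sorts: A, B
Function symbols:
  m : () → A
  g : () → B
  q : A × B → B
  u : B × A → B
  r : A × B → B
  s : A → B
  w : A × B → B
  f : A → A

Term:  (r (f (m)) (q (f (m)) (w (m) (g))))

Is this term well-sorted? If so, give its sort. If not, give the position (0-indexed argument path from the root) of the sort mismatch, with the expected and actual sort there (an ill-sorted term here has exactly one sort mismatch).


well-sorted; sort = B

    (m) : A
  (f (m)) : A
      (m) : A
    (f (m)) : A
      (m) : A
      (g) : B
    (w (m) (g)) : B
  (q (f (m)) (w (m) (g))) : B
(r (f (m)) (q (f (m)) (w (m) (g)))) : B


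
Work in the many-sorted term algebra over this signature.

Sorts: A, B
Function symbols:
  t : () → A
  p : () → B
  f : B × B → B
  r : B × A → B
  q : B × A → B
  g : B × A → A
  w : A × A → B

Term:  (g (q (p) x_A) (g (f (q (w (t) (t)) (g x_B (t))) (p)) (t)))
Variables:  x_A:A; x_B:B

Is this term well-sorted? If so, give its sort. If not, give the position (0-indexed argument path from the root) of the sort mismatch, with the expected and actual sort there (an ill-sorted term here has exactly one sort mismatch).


    (p) : B
    x_A : A
  (q (p) x_A) : B
          (t) : A
          (t) : A
        (w (t) (t)) : B
          x_B : B
          (t) : A
        (g x_B (t)) : A
      (q (w (t) (t)) (g x_B (t))) : B
      (p) : B
    (f (q (w (t) (t)) (g x_B (t))) (p)) : B
    (t) : A
  (g (f (q (w (t) (t)) (g x_B (t))) (p)) (t)) : A
(g (q (p) x_A) (g (f (q (w (t) (t)) (g x_B (t))) (p)) (t))) : A

well-sorted; sort = A


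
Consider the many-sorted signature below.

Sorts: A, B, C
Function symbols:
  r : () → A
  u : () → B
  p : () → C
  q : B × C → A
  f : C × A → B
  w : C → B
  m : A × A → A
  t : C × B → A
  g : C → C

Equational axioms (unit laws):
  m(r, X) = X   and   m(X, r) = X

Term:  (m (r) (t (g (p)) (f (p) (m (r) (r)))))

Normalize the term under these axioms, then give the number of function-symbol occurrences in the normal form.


size = 6

1. (m (r) (t (g (p)) (f (p) (m (r) (r)))))  →  (t (g (p)) (f (p) (m (r) (r))))
2. (t (g (p)) (f (p) (m (r) (r))))  →  (t (g (p)) (f (p) (r)))
normal form: (t (g (p)) (f (p) (r)))


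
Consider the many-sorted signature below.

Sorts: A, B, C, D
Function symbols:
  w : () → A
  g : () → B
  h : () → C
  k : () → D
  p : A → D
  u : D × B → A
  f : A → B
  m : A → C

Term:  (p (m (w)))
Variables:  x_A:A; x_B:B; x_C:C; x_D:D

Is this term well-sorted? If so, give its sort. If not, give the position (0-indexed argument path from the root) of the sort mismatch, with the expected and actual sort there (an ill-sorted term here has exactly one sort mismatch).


ill-sorted at position [0]: expected A, got C

    (w) : A
  (m (w)) : C
(p (m (w))) : ✗ arg 0 at [0] has sort C, expected A


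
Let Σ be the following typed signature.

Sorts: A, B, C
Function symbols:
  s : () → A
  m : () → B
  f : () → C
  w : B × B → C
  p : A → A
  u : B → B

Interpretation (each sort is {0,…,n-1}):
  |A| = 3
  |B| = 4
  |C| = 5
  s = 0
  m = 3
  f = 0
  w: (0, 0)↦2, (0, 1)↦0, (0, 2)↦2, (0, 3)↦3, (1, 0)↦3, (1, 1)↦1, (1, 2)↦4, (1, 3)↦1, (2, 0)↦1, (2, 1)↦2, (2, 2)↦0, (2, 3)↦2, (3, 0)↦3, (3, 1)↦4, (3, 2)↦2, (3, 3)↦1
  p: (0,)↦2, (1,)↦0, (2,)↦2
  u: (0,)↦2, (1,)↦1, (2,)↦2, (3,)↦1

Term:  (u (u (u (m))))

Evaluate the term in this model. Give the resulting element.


  m = 3
  (u (m)) = u(3,) = 1
  (u (u (m))) = u(1,) = 1
  (u (u (u (m)))) = u(1,) = 1

value = 1


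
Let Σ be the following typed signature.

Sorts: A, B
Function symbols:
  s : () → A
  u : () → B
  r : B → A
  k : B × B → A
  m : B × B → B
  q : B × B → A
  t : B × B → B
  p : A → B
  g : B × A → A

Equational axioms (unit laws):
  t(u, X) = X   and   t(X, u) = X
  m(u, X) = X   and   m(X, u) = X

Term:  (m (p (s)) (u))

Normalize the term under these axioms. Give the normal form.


1. (m (p (s)) (u))  →  (p (s))

normal form = (p (s))


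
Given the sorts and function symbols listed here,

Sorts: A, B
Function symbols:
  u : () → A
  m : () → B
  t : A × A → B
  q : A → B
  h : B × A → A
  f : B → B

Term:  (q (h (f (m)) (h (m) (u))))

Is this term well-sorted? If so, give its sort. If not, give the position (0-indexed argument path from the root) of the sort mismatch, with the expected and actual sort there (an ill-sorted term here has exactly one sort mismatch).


      (m) : B
    (f (m)) : B
      (m) : B
      (u) : A
    (h (m) (u)) : A
  (h (f (m)) (h (m) (u))) : A
(q (h (f (m)) (h (m) (u)))) : B

well-sorted; sort = B


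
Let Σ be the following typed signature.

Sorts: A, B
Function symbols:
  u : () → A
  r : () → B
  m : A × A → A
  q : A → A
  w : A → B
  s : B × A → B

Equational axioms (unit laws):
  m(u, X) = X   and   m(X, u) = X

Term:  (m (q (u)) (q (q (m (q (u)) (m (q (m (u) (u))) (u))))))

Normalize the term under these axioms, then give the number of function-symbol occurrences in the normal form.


1. (m (q (u)) (q (q (m (q (u)) (m (q (m (u) (u))) (u))))))  →  (m (q (u)) (q (q (m (q (u)) (q (m (u) (u)))))))
2. (m (q (u)) (q (q (m (q (u)) (q (m (u) (u)))))))  →  (m (q (u)) (q (q (m (q (u)) (q (u))))))
normal form: (m (q (u)) (q (q (m (q (u)) (q (u))))))

size = 10


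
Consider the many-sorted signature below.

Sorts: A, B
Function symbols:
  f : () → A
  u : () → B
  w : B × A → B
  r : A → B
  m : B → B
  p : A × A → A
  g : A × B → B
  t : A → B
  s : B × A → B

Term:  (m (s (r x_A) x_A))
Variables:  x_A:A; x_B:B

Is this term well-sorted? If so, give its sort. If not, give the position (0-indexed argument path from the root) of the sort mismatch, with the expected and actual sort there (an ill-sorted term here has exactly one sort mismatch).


      x_A : A
    (r x_A) : B
    x_A : A
  (s (r x_A) x_A) : B
(m (s (r x_A) x_A)) : B

well-sorted; sort = B


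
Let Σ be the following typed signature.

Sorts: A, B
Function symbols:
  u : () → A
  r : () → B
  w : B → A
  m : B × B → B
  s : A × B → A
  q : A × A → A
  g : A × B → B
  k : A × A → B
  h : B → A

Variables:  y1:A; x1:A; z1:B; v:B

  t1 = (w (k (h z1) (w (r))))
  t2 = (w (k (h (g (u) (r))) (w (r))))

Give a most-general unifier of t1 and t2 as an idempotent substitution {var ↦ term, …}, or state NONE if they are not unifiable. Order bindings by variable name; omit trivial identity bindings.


{z1 ↦ (g (u) (r))}


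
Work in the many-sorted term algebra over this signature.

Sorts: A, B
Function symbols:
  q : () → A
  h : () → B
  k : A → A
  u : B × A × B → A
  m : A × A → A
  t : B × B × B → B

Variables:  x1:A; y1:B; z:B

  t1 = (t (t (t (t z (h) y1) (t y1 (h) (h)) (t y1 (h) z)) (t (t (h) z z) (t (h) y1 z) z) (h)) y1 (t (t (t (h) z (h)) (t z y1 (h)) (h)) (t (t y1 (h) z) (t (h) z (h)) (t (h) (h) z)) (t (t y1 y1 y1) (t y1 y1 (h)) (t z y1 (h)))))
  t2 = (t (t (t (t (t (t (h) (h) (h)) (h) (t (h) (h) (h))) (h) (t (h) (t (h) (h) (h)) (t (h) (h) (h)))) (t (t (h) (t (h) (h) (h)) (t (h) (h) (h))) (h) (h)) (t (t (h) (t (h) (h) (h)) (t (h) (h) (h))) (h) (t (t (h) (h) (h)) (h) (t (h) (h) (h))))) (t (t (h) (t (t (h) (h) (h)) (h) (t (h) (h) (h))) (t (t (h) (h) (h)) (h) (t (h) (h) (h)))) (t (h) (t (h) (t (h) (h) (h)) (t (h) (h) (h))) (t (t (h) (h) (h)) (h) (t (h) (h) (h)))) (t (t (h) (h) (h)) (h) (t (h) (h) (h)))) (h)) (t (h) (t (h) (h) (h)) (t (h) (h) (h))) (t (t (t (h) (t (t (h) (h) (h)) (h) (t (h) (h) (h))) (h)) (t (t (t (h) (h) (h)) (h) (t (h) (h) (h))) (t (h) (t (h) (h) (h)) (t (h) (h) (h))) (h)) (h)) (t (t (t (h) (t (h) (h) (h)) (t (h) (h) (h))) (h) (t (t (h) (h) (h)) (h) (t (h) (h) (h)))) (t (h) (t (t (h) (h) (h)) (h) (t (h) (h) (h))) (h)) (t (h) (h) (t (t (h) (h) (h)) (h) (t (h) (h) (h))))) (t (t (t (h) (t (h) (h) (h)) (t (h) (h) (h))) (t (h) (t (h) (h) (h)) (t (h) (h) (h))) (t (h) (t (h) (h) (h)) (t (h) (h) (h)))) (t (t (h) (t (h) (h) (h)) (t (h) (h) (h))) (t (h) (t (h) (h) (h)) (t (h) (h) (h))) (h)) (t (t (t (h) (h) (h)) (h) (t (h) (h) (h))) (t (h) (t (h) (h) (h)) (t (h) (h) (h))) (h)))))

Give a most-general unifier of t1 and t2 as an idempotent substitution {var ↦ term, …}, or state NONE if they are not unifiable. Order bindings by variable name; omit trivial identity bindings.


{y1 ↦ (t (h) (t (h) (h) (h)) (t (h) (h) (h))), z ↦ (t (t (h) (h) (h)) (h) (t (h) (h) (h)))}


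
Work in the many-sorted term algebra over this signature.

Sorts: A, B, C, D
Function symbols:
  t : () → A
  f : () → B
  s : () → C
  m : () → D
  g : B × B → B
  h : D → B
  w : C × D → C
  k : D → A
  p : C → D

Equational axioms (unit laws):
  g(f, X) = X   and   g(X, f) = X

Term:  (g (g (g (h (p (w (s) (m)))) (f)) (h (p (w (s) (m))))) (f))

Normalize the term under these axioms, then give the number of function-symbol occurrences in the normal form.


size = 11

1. (g (g (g (h (p (w (s) (m)))) (f)) (h (p (w (s) (m))))) (f))  →  (g (g (h (p (w (s) (m)))) (f)) (h (p (w (s) (m)))))
2. (g (g (h (p (w (s) (m)))) (f)) (h (p (w (s) (m)))))  →  (g (h (p (w (s) (m)))) (h (p (w (s) (m)))))
normal form: (g (h (p (w (s) (m)))) (h (p (w (s) (m)))))


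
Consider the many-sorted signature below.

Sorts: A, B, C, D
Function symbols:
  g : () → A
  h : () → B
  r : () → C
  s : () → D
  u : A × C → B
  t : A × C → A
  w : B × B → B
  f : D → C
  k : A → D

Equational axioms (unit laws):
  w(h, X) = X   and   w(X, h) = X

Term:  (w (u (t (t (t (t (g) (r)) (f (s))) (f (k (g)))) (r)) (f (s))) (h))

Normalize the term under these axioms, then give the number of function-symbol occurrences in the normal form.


size = 15

1. (w (u (t (t (t (t (g) (r)) (f (s))) (f (k (g)))) (r)) (f (s))) (h))  →  (u (t (t (t (t (g) (r)) (f (s))) (f (k (g)))) (r)) (f (s)))
normal form: (u (t (t (t (t (g) (r)) (f (s))) (f (k (g)))) (r)) (f (s)))


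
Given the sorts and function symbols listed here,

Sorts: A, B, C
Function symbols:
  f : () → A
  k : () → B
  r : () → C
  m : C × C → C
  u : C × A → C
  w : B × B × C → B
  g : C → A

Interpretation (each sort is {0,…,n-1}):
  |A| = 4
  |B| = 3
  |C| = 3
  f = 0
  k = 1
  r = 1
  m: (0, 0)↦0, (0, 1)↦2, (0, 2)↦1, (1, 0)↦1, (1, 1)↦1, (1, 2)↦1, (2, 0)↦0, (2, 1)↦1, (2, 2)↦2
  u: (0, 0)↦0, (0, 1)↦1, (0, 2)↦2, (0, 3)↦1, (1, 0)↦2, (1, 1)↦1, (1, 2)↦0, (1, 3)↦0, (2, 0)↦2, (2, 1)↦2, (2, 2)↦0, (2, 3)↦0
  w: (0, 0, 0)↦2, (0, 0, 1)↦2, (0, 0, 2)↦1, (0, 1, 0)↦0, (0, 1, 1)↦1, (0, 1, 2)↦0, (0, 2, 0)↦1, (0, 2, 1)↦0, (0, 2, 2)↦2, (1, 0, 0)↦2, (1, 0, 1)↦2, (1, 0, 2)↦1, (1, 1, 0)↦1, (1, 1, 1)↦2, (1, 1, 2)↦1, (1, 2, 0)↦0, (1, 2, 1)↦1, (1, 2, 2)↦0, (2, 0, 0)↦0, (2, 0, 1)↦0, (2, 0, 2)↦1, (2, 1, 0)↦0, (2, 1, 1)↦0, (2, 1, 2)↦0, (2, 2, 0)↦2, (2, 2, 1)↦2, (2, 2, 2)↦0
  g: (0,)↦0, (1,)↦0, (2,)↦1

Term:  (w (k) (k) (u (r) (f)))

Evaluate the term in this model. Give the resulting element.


value = 1

  k = 1
  k = 1
  r = 1
  f = 0
  (u (r) (f)) = u(1, 0) = 2
  (w (k) (k) (u (r) (f))) = w(1, 1, 2) = 1


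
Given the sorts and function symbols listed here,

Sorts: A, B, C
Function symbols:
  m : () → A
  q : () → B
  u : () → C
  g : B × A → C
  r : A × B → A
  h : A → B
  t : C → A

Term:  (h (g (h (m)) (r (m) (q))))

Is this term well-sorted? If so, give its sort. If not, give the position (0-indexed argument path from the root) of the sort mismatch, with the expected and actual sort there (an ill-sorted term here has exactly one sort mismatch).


      (m) : A
    (h (m)) : B
      (m) : A
      (q) : B
    (r (m) (q)) : A
  (g (h (m)) (r (m) (q))) : C
(h (g (h (m)) (r (m) (q)))) : ✗ arg 0 at [0] has sort C, expected A

ill-sorted at position [0]: expected A, got C


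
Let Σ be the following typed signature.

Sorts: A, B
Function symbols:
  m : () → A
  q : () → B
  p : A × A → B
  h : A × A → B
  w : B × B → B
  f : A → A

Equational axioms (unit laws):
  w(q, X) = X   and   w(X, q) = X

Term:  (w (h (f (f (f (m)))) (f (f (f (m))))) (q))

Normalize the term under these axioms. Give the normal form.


1. (w (h (f (f (f (m)))) (f (f (f (m))))) (q))  →  (h (f (f (f (m)))) (f (f (f (m)))))

normal form = (h (f (f (f (m)))) (f (f (f (m)))))


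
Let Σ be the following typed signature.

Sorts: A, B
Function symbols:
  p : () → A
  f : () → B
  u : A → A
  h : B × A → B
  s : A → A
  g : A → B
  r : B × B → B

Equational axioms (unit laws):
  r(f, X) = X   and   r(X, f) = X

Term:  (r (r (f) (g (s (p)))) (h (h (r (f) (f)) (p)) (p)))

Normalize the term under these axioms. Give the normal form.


1. (r (r (f) (g (s (p)))) (h (h (r (f) (f)) (p)) (p)))  →  (r (g (s (p))) (h (h (r (f) (f)) (p)) (p)))
2. (r (g (s (p))) (h (h (r (f) (f)) (p)) (p)))  →  (r (g (s (p))) (h (h (f) (p)) (p)))

normal form = (r (g (s (p))) (h (h (f) (p)) (p)))


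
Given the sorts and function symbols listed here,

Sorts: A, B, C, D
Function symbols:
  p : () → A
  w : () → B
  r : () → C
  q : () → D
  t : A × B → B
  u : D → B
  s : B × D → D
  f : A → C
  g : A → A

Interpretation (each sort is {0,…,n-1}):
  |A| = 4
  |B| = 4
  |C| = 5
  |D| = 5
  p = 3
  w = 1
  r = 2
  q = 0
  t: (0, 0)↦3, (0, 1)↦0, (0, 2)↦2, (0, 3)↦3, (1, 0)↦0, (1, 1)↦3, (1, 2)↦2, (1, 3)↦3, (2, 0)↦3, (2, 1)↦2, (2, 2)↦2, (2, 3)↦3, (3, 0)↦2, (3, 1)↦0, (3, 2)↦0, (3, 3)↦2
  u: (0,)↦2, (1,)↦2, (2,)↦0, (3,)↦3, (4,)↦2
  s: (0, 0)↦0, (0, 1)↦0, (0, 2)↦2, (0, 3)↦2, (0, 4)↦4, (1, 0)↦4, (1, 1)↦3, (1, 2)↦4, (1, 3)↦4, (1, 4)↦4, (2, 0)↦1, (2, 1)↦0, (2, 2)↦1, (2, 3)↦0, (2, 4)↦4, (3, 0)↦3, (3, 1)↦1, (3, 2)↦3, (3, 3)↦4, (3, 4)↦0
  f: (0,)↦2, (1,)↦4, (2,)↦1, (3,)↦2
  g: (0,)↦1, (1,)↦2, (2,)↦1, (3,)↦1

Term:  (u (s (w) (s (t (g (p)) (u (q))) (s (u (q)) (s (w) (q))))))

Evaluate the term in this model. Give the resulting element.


  w = 1
  p = 3
  (g (p)) = g(3,) = 1
  q = 0
  (u (q)) = u(0,) = 2
  (t (g (p)) (u (q))) = t(1, 2) = 2
  q = 0
  (u (q)) = u(0,) = 2
  w = 1
  q = 0
  (s (w) (q)) = s(1, 0) = 4
  (s (u (q)) (s (w) (q))) = s(2, 4) = 4
  (s (t (g (p)) (u (q))) (s (u (q)) (s (w) (q)))) = s(2, 4) = 4
  (s (w) (s (t (g (p)) (u (q))) (s (u (q)) (s (w) (q))))) = s(1, 4) = 4
  (u (s (w) (s (t (g (p)) (u (q))) (s (u (q)) (s (w) (q)))))) = u(4,) = 2

value = 2


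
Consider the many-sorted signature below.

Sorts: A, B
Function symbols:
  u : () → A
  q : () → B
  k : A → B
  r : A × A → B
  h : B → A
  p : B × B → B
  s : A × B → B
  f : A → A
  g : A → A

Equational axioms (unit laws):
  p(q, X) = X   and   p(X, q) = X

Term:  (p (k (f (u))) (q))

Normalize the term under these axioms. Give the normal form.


normal form = (k (f (u)))

1. (p (k (f (u))) (q))  →  (k (f (u)))


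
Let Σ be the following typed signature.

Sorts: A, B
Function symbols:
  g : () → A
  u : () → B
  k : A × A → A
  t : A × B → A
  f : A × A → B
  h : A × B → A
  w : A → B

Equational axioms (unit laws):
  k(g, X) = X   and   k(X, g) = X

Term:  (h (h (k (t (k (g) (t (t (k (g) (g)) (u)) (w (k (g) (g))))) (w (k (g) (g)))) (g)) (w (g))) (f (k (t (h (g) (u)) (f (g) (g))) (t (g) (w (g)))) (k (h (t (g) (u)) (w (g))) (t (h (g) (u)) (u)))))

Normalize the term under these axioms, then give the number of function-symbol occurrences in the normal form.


1. (h (h (k (t (k (g) (t (t (k (g) (g)) (u)) (w (k (g) (g))))) (w (k (g) (g)))) (g)) (w (g))) (f (k (t (h (g) (u)) (f (g) (g))) (t (g) (w (g)))) (k (h (t (g) (u)) (w (g))) (t (h (g) (u)) (u)))))  →  (h (h (t (k (g) (t (t (k (g) (g)) (u)) (w (k (g) (g))))) (w (k (g) (g)))) (w (g))) (f (k (t (h (g) (u)) (f (g) (g))) (t (g) (w (g)))) (k (h (t (g) (u)) (w (g))) (t (h (g) (u)) (u)))))
2. (h (h (t (k (g) (t (t (k (g) (g)) (u)) (w (k (g) (g))))) (w (k (g) (g)))) (w (g))) (f (k (t (h (g) (u)) (f (g) (g))) (t (g) (w (g)))) (k (h (t (g) (u)) (w (g))) (t (h (g) (u)) (u)))))  →  (h (h (t (t (t (k (g) (g)) (u)) (w (k (g) (g)))) (w (k (g) (g)))) (w (g))) (f (k (t (h (g) (u)) (f (g) (g))) (t (g) (w (g)))) (k (h (t (g) (u)) (w (g))) (t (h (g) (u)) (u)))))
3. (h (h (t (t (t (k (g) (g)) (u)) (w (k (g) (g)))) (w (k (g) (g)))) (w (g))) (f (k (t (h (g) (u)) (f (g) (g))) (t (g) (w (g)))) (k (h (t (g) (u)) (w (g))) (t (h (g) (u)) (u)))))  →  (h (h (t (t (t (g) (u)) (w (k (g) (g)))) (w (k (g) (g)))) (w (g))) (f (k (t (h (g) (u)) (f (g) (g))) (t (g) (w (g)))) (k (h (t (g) (u)) (w (g))) (t (h (g) (u)) (u)))))
4. (h (h (t (t (t (g) (u)) (w (k (g) (g)))) (w (k (g) (g)))) (w (g))) (f (k (t (h (g) (u)) (f (g) (g))) (t (g) (w (g)))) (k (h (t (g) (u)) (w (g))) (t (h (g) (u)) (u)))))  →  (h (h (t (t (t (g) (u)) (w (g))) (w (k (g) (g)))) (w (g))) (f (k (t (h (g) (u)) (f (g) (g))) (t (g) (w (g)))) (k (h (t (g) (u)) (w (g))) (t (h (g) (u)) (u)))))
5. (h (h (t (t (t (g) (u)) (w (g))) (w (k (g) (g)))) (w (g))) (f (k (t (h (g) (u)) (f (g) (g))) (t (g) (w (g)))) (k (h (t (g) (u)) (w (g))) (t (h (g) (u)) (u)))))  →  (h (h (t (t (t (g) (u)) (w (g))) (w (g))) (w (g))) (f (k (t (h (g) (u)) (f (g) (g))) (t (g) (w (g)))) (k (h (t (g) (u)) (w (g))) (t (h (g) (u)) (u)))))
normal form: (h (h (t (t (t (g) (u)) (w (g))) (w (g))) (w (g))) (f (k (t (h (g) (u)) (f (g) (g))) (t (g) (w (g)))) (k (h (t (g) (u)) (w (g))) (t (h (g) (u)) (u)))))

size = 38


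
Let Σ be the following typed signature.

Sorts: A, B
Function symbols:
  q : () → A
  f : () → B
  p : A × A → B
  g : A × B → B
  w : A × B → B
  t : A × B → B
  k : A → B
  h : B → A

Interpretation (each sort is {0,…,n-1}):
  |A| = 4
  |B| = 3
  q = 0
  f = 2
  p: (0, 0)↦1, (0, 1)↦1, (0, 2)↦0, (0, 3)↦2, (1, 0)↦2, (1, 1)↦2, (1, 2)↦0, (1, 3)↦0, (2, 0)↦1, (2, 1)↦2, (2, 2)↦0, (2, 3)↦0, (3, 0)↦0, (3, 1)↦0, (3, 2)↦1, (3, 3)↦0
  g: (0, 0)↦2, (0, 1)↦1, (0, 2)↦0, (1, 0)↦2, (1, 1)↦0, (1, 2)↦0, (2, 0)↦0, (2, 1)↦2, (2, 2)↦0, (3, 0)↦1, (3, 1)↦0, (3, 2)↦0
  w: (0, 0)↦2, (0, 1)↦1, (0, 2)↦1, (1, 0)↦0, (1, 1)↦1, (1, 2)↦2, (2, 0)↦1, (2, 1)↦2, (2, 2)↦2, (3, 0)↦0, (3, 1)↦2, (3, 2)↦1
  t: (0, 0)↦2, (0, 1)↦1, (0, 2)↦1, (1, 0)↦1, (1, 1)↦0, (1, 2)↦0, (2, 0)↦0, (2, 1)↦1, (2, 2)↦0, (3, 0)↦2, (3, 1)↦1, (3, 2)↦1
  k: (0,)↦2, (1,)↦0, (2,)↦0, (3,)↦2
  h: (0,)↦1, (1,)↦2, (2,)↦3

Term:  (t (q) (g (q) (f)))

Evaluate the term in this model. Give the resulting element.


value = 2

  q = 0
  q = 0
  f = 2
  (g (q) (f)) = g(0, 2) = 0
  (t (q) (g (q) (f))) = t(0, 0) = 2


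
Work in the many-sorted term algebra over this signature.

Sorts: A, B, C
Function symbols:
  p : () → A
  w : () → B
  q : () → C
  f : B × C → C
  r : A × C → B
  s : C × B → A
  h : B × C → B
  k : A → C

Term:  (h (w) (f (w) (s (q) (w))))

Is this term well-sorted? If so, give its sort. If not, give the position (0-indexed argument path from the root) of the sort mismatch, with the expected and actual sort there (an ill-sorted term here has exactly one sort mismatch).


  (w) : B
    (w) : B
      (q) : C
      (w) : B
    (s (q) (w)) : A
  (f (w) (s (q) (w))) : ✗ arg 1 at [1, 1] has sort A, expected C

ill-sorted at position [1, 1]: expected C, got A


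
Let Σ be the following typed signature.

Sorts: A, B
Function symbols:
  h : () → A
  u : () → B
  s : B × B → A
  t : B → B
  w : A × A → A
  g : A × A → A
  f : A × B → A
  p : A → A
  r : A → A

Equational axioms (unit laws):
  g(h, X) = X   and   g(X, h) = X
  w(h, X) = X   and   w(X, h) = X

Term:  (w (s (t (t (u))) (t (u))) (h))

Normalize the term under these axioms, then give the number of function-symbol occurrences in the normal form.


1. (w (s (t (t (u))) (t (u))) (h))  →  (s (t (t (u))) (t (u)))
normal form: (s (t (t (u))) (t (u)))

size = 6


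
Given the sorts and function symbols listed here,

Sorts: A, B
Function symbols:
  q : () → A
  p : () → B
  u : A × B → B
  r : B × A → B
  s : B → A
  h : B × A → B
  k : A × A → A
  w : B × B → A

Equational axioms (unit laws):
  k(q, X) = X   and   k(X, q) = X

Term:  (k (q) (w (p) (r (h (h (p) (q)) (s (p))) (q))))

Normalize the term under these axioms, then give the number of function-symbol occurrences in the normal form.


size = 10

1. (k (q) (w (p) (r (h (h (p) (q)) (s (p))) (q))))  →  (w (p) (r (h (h (p) (q)) (s (p))) (q)))
normal form: (w (p) (r (h (h (p) (q)) (s (p))) (q)))


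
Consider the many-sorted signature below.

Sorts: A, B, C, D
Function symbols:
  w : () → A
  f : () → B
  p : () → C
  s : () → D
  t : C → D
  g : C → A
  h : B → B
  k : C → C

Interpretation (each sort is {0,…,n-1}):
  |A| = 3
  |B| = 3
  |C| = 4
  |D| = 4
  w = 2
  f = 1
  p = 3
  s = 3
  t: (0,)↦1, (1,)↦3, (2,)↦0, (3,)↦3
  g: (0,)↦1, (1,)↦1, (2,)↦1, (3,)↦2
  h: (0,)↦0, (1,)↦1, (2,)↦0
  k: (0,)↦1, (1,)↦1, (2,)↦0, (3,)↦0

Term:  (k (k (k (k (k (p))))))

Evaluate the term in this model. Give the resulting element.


value = 1

  p = 3
  (k (p)) = k(3,) = 0
  (k (k (p))) = k(0,) = 1
  (k (k (k (p)))) = k(1,) = 1
  (k (k (k (k (p))))) = k(1,) = 1
  (k (k (k (k (k (p)))))) = k(1,) = 1


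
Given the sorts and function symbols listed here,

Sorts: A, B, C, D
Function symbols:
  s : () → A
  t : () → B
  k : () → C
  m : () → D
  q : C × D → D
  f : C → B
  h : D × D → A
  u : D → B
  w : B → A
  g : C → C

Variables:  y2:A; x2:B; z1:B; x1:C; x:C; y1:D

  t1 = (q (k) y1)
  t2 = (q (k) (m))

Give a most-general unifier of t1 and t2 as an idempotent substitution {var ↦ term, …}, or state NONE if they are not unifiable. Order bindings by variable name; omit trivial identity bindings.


{y1 ↦ (m)}


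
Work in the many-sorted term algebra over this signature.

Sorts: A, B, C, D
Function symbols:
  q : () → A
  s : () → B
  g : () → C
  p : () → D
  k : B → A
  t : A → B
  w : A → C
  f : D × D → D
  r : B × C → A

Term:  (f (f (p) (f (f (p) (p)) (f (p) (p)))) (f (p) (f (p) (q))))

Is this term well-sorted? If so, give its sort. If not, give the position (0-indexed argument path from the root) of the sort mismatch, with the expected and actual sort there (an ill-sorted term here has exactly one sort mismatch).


ill-sorted at position [1, 1, 1]: expected D, got A

    (p) : D
        (p) : D
        (p) : D
      (f (p) (p)) : D
        (p) : D
        (p) : D
      (f (p) (p)) : D
    (f (f (p) (p)) (f (p) (p))) : D
  (f (p) (f (f (p) (p)) (f (p) (p)))) : D
    (p) : D
      (p) : D
      (q) : A
    (f (p) (q)) : ✗ arg 1 at [1, 1, 1] has sort A, expected D


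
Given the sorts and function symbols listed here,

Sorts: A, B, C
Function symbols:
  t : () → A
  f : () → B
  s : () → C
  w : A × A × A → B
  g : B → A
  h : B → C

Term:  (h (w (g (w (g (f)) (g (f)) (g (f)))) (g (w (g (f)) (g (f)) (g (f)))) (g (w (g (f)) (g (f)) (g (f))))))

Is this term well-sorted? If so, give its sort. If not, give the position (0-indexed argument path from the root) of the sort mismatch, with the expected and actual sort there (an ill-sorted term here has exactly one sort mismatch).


          (f) : B
        (g (f)) : A
          (f) : B
        (g (f)) : A
          (f) : B
        (g (f)) : A
      (w (g (f)) (g (f)) (g (f))) : B
    (g (w (g (f)) (g (f)) (g (f)))) : A
          (f) : B
        (g (f)) : A
          (f) : B
        (g (f)) : A
          (f) : B
        (g (f)) : A
      (w (g (f)) (g (f)) (g (f))) : B
    (g (w (g (f)) (g (f)) (g (f)))) : A
          (f) : B
        (g (f)) : A
          (f) : B
        (g (f)) : A
          (f) : B
        (g (f)) : A
      (w (g (f)) (g (f)) (g (f))) : B
    (g (w (g (f)) (g (f)) (g (f)))) : A
  (w (g (w (g (f)) (g (f)) (g (f)))) (g (w (g (f)) (g (f)) (g (f)))) (g (w (g (f)) (g (f)) (g (f))))) : B
(h (w (g (w (g (f)) (g (f)) (g (f)))) (g (w (g (f)) (g (f)) (g (f)))) (g (w (g (f)) (g (f)) (g (f)))))) : C

well-sorted; sort = C


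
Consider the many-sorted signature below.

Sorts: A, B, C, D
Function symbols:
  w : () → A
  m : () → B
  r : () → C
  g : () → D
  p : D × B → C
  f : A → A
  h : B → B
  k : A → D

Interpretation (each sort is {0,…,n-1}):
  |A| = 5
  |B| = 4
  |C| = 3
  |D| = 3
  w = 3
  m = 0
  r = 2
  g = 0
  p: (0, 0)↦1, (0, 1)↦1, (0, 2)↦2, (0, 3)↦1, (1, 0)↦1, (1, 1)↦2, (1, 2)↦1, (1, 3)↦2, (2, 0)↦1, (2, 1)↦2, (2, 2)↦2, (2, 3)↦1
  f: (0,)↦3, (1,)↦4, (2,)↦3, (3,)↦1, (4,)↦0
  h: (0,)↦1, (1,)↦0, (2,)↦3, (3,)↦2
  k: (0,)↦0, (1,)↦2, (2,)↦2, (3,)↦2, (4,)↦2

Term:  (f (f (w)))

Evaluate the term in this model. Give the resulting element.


value = 4

  w = 3
  (f (w)) = f(3,) = 1
  (f (f (w))) = f(1,) = 4


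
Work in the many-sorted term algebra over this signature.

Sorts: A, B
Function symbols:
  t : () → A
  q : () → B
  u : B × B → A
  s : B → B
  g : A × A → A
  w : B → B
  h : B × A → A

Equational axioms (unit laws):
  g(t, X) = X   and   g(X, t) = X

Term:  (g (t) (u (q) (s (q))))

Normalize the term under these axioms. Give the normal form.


normal form = (u (q) (s (q)))

1. (g (t) (u (q) (s (q))))  →  (u (q) (s (q)))


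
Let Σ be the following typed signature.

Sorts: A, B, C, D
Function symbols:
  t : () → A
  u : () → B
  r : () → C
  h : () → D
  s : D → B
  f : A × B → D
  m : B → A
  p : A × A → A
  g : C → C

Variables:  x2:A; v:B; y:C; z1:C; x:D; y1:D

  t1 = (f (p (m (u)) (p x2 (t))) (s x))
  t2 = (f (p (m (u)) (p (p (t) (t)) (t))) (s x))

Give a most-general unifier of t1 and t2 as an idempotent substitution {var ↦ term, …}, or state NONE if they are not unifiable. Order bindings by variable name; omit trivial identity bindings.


{x2 ↦ (p (t) (t))}


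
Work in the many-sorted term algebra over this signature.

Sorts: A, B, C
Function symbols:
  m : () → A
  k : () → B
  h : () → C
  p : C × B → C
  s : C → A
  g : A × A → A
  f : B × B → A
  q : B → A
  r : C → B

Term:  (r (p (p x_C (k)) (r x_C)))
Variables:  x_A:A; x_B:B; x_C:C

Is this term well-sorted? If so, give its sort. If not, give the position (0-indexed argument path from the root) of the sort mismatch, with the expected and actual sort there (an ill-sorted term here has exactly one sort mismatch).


well-sorted; sort = B

      x_C : C
      (k) : B
    (p x_C (k)) : C
      x_C : C
    (r x_C) : B
  (p (p x_C (k)) (r x_C)) : C
(r (p (p x_C (k)) (r x_C))) : B


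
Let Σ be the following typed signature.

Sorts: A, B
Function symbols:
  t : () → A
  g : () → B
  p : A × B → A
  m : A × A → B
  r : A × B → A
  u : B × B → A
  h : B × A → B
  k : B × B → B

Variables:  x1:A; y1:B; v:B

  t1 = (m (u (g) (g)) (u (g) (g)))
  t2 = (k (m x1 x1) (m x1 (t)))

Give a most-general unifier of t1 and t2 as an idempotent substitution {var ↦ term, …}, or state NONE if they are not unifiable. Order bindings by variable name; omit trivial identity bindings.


NONE (not unifiable)

head clash or occurs-check failure — not unifiable


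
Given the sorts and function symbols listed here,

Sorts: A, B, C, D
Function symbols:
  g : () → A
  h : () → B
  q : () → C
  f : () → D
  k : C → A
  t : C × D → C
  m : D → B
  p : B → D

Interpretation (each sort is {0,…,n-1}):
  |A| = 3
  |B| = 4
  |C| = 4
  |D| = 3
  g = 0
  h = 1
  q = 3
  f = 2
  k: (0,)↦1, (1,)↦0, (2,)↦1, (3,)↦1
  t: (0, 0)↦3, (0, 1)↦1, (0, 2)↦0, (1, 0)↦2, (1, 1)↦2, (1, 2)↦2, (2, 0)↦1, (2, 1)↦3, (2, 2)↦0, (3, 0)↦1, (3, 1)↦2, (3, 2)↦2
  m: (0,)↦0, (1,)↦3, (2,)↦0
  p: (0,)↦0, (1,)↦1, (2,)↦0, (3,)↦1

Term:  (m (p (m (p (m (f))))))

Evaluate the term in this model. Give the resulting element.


  f = 2
  (m (f)) = m(2,) = 0
  (p (m (f))) = p(0,) = 0
  (m (p (m (f)))) = m(0,) = 0
  (p (m (p (m (f))))) = p(0,) = 0
  (m (p (m (p (m (f)))))) = m(0,) = 0

value = 0


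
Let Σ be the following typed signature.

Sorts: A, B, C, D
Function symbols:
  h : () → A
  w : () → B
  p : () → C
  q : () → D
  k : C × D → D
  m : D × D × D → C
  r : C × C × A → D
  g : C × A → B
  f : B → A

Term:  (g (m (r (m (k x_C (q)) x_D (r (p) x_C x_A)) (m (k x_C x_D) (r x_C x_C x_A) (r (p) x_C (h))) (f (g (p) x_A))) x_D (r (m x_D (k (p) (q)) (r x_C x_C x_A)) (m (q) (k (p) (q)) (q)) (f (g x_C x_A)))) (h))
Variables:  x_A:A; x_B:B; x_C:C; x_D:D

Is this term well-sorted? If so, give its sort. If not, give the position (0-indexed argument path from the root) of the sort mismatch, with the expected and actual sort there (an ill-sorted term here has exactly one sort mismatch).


well-sorted; sort = B

          x_C : C
          (q) : D
        (k x_C (q)) : D
        x_D : D
          (p) : C
          x_C : C
          x_A : A
        (r (p) x_C x_A) : D
      (m (k x_C (q)) x_D (r (p) x_C x_A)) : C
          x_C : C
          x_D : D
        (k x_C x_D) : D
          x_C : C
          x_C : C
          x_A : A
        (r x_C x_C x_A) : D
          (p) : C
          x_C : C
          (h) : A
        (r (p) x_C (h)) : D
      (m (k x_C x_D) (r x_C x_C x_A) (r (p) x_C (h))) : C
          (p) : C
          x_A : A
        (g (p) x_A) : B
      (f (g (p) x_A)) : A
    (r (m (k x_C (q)) x_D (r (p) x_C x_A)) (m (k x_C x_D) (r x_C x_C x_A) (r (p) x_C (h))) (f (g (p) x_A))) : D
    x_D : D
        x_D : D
          (p) : C
          (q) : D
        (k (p) (q)) : D
          x_C : C
          x_C : C
          x_A : A
        (r x_C x_C x_A) : D
      (m x_D (k (p) (q)) (r x_C x_C x_A)) : C
        (q) : D
          (p) : C
          (q) : D
        (k (p) (q)) : D
        (q) : D
      (m (q) (k (p) (q)) (q)) : C
          x_C : C
          x_A : A
        (g x_C x_A) : B
      (f (g x_C x_A)) : A
    (r (m x_D (k (p) (q)) (r x_C x_C x_A)) (m (q) (k (p) (q)) (q)) (f (g x_C x_A))) : D
  (m (r (m (k x_C (q)) x_D (r (p) x_C x_A)) (m (k x_C x_D) (r x_C x_C x_A) (r (p) x_C (h))) (f (g (p) x_A))) x_D (r (m x_D (k (p) (q)) (r x_C x_C x_A)) (m (q) (k (p) (q)) (q)) (f (g x_C x_A)))) : C
  (h) : A
(g (m (r (m (k x_C (q)) x_D (r (p) x_C x_A)) (m (k x_C x_D) (r x_C x_C x_A) (r (p) x_C (h))) (f (g (p) x_A))) x_D (r (m x_D (k (p) (q)) (r x_C x_C x_A)) (m (q) (k (p) (q)) (q)) (f (g x_C x_A)))) (h)) : B


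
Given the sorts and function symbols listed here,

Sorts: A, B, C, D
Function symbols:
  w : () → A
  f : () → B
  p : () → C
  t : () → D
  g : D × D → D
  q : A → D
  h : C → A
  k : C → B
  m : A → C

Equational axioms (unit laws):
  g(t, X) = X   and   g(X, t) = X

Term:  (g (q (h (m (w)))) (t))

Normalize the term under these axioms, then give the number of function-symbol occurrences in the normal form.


1. (g (q (h (m (w)))) (t))  →  (q (h (m (w))))
normal form: (q (h (m (w))))

size = 4


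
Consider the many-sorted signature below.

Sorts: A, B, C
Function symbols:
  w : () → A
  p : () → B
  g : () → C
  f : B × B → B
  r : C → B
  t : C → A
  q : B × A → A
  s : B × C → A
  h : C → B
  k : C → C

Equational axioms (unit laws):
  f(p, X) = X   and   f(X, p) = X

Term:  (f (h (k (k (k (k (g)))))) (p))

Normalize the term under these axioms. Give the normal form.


1. (f (h (k (k (k (k (g)))))) (p))  →  (h (k (k (k (k (g))))))

normal form = (h (k (k (k (k (g))))))


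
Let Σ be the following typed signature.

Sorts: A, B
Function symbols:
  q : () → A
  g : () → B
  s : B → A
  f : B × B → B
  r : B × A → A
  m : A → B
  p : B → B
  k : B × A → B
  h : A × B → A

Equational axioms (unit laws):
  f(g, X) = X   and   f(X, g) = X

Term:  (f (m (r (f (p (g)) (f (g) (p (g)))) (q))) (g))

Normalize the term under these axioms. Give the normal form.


1. (f (m (r (f (p (g)) (f (g) (p (g)))) (q))) (g))  →  (m (r (f (p (g)) (f (g) (p (g)))) (q)))
2. (m (r (f (p (g)) (f (g) (p (g)))) (q)))  →  (m (r (f (p (g)) (p (g))) (q)))

normal form = (m (r (f (p (g)) (p (g))) (q)))


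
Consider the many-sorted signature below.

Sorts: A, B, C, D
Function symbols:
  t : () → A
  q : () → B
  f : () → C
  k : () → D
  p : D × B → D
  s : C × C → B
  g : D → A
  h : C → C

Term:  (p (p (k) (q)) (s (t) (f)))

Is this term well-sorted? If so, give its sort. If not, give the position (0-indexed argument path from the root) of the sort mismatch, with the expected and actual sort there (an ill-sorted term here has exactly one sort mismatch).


ill-sorted at position [1, 0]: expected C, got A

    (k) : D
    (q) : B
  (p (k) (q)) : D
    (t) : A
    (f) : C
  (s (t) (f)) : ✗ arg 0 at [1, 0] has sort A, expected C


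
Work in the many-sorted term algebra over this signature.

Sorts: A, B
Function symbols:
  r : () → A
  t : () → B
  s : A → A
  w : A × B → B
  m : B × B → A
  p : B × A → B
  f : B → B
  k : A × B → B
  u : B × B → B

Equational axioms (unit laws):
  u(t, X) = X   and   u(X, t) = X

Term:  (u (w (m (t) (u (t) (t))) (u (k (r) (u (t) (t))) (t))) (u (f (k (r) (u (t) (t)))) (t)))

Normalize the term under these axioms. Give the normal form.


normal form = (u (w (m (t) (t)) (k (r) (t))) (f (k (r) (t))))

1. (u (w (m (t) (u (t) (t))) (u (k (r) (u (t) (t))) (t))) (u (f (k (r) (u (t) (t)))) (t)))  →  (u (w (m (t) (t)) (u (k (r) (u (t) (t))) (t))) (u (f (k (r) (u (t) (t)))) (t)))
2. (u (w (m (t) (t)) (u (k (r) (u (t) (t))) (t))) (u (f (k (r) (u (t) (t)))) (t)))  →  (u (w (m (t) (t)) (k (r) (u (t) (t)))) (u (f (k (r) (u (t) (t)))) (t)))
3. (u (w (m (t) (t)) (k (r) (u (t) (t)))) (u (f (k (r) (u (t) (t)))) (t)))  →  (u (w (m (t) (t)) (k (r) (t))) (u (f (k (r) (u (t) (t)))) (t)))
4. (u (w (m (t) (t)) (k (r) (t))) (u (f (k (r) (u (t) (t)))) (t)))  →  (u (w (m (t) (t)) (k (r) (t))) (f (k (r) (u (t) (t)))))
5. (u (w (m (t) (t)) (k (r) (t))) (f (k (r) (u (t) (t)))))  →  (u (w (m (t) (t)) (k (r) (t))) (f (k (r) (t))))


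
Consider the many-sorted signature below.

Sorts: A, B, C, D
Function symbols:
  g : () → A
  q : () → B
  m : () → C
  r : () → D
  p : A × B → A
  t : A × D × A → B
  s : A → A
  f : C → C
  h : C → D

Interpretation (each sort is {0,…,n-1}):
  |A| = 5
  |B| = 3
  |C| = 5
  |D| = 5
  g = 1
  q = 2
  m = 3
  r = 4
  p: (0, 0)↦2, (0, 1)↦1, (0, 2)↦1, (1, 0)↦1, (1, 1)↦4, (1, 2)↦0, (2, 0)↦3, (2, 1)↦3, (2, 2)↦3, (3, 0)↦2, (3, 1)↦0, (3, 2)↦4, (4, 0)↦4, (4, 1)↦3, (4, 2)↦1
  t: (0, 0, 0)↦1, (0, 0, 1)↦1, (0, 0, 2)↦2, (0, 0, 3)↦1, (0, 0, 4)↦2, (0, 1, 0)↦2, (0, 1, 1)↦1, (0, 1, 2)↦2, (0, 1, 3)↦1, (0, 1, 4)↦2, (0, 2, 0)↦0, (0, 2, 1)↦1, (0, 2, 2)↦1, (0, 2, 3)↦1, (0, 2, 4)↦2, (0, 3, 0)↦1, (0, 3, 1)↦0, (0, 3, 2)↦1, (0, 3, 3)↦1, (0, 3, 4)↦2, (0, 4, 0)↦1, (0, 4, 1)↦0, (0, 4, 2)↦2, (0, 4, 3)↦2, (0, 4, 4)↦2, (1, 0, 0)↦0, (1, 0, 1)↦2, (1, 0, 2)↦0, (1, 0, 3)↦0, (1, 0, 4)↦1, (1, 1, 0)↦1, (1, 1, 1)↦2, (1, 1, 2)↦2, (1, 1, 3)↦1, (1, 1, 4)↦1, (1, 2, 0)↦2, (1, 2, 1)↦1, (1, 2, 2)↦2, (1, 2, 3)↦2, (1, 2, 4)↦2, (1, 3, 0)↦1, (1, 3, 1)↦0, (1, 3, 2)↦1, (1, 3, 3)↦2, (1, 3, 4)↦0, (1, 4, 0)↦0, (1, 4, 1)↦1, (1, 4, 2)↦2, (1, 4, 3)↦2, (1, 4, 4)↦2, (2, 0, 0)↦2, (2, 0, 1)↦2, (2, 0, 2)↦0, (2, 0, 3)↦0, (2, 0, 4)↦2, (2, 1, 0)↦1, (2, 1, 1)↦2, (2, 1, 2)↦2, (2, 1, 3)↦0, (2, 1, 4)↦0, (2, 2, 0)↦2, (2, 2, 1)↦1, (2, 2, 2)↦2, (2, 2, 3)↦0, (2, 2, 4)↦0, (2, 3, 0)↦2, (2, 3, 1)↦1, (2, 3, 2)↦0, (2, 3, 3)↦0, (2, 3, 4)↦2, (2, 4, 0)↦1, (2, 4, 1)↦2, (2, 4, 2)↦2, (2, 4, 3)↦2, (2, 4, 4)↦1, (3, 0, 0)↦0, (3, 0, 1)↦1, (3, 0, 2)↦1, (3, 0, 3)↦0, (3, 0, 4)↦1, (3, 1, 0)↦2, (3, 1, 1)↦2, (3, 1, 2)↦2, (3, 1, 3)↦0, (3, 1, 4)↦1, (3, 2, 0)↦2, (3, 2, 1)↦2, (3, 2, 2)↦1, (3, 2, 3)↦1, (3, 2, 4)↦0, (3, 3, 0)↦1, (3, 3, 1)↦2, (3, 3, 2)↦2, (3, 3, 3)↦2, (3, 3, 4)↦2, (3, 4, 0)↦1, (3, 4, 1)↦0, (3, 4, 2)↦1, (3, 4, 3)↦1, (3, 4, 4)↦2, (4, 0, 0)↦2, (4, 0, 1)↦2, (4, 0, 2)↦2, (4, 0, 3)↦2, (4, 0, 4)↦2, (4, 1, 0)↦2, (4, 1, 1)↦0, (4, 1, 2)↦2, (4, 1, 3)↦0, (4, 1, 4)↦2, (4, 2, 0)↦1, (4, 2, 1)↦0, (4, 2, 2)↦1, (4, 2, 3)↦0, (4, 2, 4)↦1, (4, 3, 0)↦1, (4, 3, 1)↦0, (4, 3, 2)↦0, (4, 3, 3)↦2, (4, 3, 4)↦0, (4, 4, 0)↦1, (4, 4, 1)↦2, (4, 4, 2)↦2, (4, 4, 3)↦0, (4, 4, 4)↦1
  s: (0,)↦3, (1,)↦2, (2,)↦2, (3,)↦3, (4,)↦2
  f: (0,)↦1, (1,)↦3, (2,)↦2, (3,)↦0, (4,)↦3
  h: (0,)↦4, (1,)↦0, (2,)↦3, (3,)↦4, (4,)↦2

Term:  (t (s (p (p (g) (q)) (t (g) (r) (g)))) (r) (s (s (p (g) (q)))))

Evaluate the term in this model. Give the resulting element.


  g = 1
  q = 2
  (p (g) (q)) = p(1, 2) = 0
  g = 1
  r = 4
  g = 1
  (t (g) (r) (g)) = t(1, 4, 1) = 1
  (p (p (g) (q)) (t (g) (r) (g))) = p(0, 1) = 1
  (s (p (p (g) (q)) (t (g) (r) (g)))) = s(1,) = 2
  r = 4
  g = 1
  q = 2
  (p (g) (q)) = p(1, 2) = 0
  (s (p (g) (q))) = s(0,) = 3
  (s (s (p (g) (q)))) = s(3,) = 3
  (t (s (p (p (g) (q)) (t (g) (r) (g)))) (r) (s (s (p (g) (q))))) = t(2, 4, 3) = 2

value = 2
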